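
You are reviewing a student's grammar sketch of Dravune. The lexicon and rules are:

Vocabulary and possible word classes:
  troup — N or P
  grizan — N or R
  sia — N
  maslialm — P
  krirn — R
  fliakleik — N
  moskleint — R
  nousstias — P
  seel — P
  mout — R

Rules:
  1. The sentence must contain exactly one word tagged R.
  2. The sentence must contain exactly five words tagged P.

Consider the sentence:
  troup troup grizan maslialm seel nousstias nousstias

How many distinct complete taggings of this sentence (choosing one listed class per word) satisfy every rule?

2

Candidates per position — 1:troup {N,P}; 2:troup {N,P}; 3:grizan {N,R}; 4:maslialm {P}; 5:seel {P}; 6:nousstias {P}; 7:nousstias {P}.
There are 8 candidate sequences in total.
The sequences that satisfy every rule: N P R P P P P; P N R P P P P.
Count = 2.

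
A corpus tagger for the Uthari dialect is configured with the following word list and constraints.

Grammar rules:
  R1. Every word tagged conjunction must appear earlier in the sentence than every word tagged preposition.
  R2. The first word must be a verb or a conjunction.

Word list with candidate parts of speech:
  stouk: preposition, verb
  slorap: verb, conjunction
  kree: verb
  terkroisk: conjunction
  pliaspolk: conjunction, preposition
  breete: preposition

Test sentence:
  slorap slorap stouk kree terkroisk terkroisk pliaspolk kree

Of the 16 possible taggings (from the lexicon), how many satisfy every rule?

8

Candidates per position — 1:slorap {verb,conjunction}; 2:slorap {verb,conjunction}; 3:stouk {preposition,verb}; 4:kree {verb}; 5:terkroisk {conjunction}; 6:terkroisk {conjunction}; 7:pliaspolk {conjunction,preposition}; 8:kree {verb}.
There are 16 candidate sequences in total.
Checking each against the rules leaves 8 sequences.
Count = 8.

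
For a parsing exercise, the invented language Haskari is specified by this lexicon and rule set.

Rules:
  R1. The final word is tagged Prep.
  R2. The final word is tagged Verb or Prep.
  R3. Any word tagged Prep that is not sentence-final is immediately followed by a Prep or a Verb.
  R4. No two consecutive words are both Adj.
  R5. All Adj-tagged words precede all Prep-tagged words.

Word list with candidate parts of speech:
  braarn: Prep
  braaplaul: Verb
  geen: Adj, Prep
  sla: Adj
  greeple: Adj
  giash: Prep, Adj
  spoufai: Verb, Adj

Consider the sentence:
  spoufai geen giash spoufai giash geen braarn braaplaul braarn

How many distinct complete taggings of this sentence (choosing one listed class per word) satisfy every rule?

Candidates per position — 1:spoufai {Verb,Adj}; 2:geen {Adj,Prep}; 3:giash {Prep,Adj}; 4:spoufai {Verb,Adj}; 5:giash {Prep,Adj}; 6:geen {Adj,Prep}; 7:braarn {Prep}; 8:braaplaul {Verb}; 9:braarn {Prep}.
There are 64 candidate sequences in total.
The sequences that satisfy every rule: Verb Adj Prep Verb Prep Prep Prep Verb Prep; Verb Prep Prep Verb Prep Prep Prep Verb Prep; Adj Prep Prep Verb Prep Prep Prep Verb Prep.
Count = 3.

3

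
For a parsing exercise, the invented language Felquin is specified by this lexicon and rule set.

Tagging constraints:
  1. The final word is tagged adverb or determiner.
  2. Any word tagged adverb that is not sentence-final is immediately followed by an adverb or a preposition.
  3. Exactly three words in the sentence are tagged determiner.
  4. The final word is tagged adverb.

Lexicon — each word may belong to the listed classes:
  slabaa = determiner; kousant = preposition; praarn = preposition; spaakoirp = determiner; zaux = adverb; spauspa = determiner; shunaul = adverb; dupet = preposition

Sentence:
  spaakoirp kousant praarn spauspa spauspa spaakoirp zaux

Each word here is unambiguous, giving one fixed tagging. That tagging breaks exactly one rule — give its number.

Fixed tagging: determiner preposition preposition determiner determiner determiner adverb.
Rule check: R1 holds, R2 holds, R3 violated, R4 holds.
Only rule 3 fails.

3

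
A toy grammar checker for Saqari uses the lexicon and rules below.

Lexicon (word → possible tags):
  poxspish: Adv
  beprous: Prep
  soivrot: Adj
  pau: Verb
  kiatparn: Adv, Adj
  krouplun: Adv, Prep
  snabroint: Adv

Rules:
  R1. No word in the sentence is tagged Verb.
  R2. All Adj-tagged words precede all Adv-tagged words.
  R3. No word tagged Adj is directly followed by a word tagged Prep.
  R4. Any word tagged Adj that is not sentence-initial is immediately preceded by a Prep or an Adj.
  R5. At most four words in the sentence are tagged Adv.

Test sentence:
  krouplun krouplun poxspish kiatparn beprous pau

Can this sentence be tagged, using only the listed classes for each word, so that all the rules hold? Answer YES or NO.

NO

Candidates per position — 1:krouplun {Adv,Prep}; 2:krouplun {Adv,Prep}; 3:poxspish {Adv}; 4:kiatparn {Adv,Adj}; 5:beprous {Prep}; 6:pau {Verb}.
Rule 1 cannot be satisfied by any choice of tags from the lexicon.
So there is no consistent tagging.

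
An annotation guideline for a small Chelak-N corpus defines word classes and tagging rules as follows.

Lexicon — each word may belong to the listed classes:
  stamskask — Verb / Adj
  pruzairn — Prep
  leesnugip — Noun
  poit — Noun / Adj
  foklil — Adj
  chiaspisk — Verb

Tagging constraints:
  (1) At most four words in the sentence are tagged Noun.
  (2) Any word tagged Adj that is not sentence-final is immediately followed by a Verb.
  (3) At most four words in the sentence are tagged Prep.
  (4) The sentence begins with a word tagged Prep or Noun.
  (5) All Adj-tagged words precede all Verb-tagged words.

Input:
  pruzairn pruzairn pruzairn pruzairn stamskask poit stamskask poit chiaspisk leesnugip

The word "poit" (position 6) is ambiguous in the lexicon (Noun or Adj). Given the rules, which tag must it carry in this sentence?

Candidates per position — 1:pruzairn {Prep}; 2:pruzairn {Prep}; 3:pruzairn {Prep}; 4:pruzairn {Prep}; 5:stamskask {Verb,Adj}; 6:poit {Noun,Adj}; 7:stamskask {Verb,Adj}; 8:poit {Noun,Adj}; 9:chiaspisk {Verb}; 10:leesnugip {Noun}.
Position 5: Adj is ruled out by rule 2; that leaves Verb.
Position 6: Adj is ruled out by rule 5; that leaves Noun.
Position 7: Adj is ruled out by rule 2; that leaves Verb.
Position 8: Adj is ruled out by rule 5; that leaves Noun.
The only consistent sequence is: Prep Prep Prep Prep Verb Noun Verb Noun Verb Noun.
Verifying each rule — rule 1 satisfied; rule 2 satisfied; rule 3 satisfied; rule 4 satisfied; rule 5 satisfied.

Noun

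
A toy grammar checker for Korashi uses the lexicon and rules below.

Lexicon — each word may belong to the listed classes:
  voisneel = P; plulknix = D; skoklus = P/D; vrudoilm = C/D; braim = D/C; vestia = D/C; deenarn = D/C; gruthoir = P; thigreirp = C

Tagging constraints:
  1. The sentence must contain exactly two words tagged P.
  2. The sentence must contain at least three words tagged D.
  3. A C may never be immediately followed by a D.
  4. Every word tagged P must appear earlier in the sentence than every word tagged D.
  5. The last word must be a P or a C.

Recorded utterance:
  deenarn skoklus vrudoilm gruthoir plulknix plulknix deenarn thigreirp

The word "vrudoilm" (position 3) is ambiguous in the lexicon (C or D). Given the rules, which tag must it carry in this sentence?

Candidates per position — 1:deenarn {D,C}; 2:skoklus {P,D}; 3:vrudoilm {C,D}; 4:gruthoir {P}; 5:plulknix {D}; 6:plulknix {D}; 7:deenarn {D,C}; 8:thigreirp {C}.
Position 1: tagging it D would leave rule 4 unsatisfiable, so it must be C.
Position 2: tagging it D would leave rule 1 unsatisfiable, so it must be P.
Position 3: tagging it D would leave rule 4 unsatisfiable, so it must be C.
Position 7: tagging it C would leave rule 2 unsatisfiable, so it must be D.
The only consistent sequence is: C P C P D D D C.
Checking: rule 1 ok; rule 2 ok; rule 3 ok; rule 4 ok; rule 5 ok.

C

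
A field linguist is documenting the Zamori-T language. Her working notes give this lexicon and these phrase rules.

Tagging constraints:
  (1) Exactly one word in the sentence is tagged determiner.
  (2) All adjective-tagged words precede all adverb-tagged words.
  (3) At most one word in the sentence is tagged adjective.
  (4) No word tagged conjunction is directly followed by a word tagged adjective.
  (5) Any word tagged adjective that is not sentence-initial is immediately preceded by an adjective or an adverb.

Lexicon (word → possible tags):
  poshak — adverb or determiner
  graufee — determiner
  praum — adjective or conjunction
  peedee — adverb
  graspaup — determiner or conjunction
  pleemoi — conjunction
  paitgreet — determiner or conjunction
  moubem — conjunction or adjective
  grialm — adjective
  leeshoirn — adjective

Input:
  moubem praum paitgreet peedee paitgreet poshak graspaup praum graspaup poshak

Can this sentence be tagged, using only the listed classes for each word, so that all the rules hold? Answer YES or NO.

Candidates per position — 1:moubem {conjunction,adjective}; 2:praum {adjective,conjunction}; 3:paitgreet {determiner,conjunction}; 4:peedee {adverb}; 5:paitgreet {determiner,conjunction}; 6:poshak {adverb,determiner}; 7:graspaup {determiner,conjunction}; 8:praum {adjective,conjunction}; 9:graspaup {determiner,conjunction}; 10:poshak {adverb,determiner}.
One satisfying assignment: adjective conjunction determiner adverb conjunction adverb conjunction conjunction conjunction adverb.
Rule-by-rule: rule 1 holds; rule 2 holds; rule 3 holds; rule 4 holds; rule 5 holds.

YES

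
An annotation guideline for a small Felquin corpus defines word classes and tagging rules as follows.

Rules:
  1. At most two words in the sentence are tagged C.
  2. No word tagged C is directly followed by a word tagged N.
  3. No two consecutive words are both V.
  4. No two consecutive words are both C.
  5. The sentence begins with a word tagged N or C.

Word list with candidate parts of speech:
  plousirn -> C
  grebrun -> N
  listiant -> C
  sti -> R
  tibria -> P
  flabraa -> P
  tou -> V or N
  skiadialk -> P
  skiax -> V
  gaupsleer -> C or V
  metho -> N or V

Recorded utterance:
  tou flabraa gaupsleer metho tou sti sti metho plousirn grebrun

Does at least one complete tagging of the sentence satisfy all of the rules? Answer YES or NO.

Candidates per position — 1:tou {V,N}; 2:flabraa {P}; 3:gaupsleer {C,V}; 4:metho {N,V}; 5:tou {V,N}; 6:sti {R}; 7:sti {R}; 8:metho {N,V}; 9:plousirn {C}; 10:grebrun {N}.
Rule 2 cannot be satisfied by any choice of tags from the lexicon.
So there is no consistent tagging.

NO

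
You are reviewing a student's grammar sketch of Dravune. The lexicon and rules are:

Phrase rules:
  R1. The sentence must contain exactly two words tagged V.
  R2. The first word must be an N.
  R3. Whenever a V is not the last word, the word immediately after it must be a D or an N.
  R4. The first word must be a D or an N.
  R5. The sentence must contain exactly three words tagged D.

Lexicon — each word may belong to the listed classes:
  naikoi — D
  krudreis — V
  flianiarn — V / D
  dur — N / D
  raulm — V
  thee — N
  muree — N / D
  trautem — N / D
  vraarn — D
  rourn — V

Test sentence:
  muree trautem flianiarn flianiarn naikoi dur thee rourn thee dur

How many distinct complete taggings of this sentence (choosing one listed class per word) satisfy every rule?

6

Candidates per position — 1:muree {N,D}; 2:trautem {N,D}; 3:flianiarn {V,D}; 4:flianiarn {V,D}; 5:naikoi {D}; 6:dur {N,D}; 7:thee {N}; 8:rourn {V}; 9:thee {N}; 10:dur {N,D}.
There are 64 candidate sequences in total.
Checking each against the rules leaves 6 sequences.
Count = 6.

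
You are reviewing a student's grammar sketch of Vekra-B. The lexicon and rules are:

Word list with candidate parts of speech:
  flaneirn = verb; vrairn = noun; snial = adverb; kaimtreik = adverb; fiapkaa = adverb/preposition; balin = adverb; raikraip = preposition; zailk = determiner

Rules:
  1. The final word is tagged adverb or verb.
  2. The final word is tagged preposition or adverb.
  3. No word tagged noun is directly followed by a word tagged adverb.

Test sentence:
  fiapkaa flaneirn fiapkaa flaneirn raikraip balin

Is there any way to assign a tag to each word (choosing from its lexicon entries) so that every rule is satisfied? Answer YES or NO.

YES

Candidates per position — 1:fiapkaa {adverb,preposition}; 2:flaneirn {verb}; 3:fiapkaa {adverb,preposition}; 4:flaneirn {verb}; 5:raikraip {preposition}; 6:balin {adverb}.
One satisfying assignment: preposition verb preposition verb preposition adverb.
Checking: rule 1 satisfied; rule 2 satisfied; rule 3 satisfied.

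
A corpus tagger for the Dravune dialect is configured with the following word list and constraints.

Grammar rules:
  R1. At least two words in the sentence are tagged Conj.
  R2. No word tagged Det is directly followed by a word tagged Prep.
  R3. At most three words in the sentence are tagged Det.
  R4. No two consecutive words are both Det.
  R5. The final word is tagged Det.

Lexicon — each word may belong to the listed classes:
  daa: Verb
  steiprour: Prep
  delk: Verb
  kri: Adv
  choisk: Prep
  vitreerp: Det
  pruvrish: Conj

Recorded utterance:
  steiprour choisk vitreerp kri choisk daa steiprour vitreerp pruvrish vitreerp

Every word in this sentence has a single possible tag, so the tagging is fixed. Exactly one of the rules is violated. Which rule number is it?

1

Fixed tagging: Prep Prep Det Adv Prep Verb Prep Det Conj Det.
Applying the rules: R1 ✗, R2 ✓, R3 ✓, R4 ✓, R5 ✓.
Only rule 1 fails.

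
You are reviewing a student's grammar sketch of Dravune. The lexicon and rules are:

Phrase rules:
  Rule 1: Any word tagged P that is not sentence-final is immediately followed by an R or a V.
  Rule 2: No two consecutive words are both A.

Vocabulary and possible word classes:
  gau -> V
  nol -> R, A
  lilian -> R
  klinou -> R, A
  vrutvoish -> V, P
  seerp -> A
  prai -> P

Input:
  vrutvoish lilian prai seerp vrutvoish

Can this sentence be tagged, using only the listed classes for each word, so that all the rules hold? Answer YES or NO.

NO

Candidates per position — 1:vrutvoish {V,P}; 2:lilian {R}; 3:prai {P}; 4:seerp {A}; 5:vrutvoish {V,P}.
Rule 1 cannot be satisfied by any choice of tags from the lexicon.
So there is no consistent tagging.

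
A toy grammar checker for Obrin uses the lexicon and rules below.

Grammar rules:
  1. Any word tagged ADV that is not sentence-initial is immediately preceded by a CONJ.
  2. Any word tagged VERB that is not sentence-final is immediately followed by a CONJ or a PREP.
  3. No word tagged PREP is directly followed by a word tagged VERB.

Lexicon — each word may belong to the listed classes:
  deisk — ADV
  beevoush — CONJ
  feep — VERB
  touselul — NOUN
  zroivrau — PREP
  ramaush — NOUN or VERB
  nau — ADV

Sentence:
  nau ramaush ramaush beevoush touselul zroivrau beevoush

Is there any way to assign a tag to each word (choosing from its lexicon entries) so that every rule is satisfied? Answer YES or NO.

YES

Candidates per position — 1:nau {ADV}; 2:ramaush {NOUN,VERB}; 3:ramaush {NOUN,VERB}; 4:beevoush {CONJ}; 5:touselul {NOUN}; 6:zroivrau {PREP}; 7:beevoush {CONJ}.
One satisfying assignment: ADV NOUN NOUN CONJ NOUN PREP CONJ.
Rule-by-rule: rule 1 holds; rule 2 holds; rule 3 holds.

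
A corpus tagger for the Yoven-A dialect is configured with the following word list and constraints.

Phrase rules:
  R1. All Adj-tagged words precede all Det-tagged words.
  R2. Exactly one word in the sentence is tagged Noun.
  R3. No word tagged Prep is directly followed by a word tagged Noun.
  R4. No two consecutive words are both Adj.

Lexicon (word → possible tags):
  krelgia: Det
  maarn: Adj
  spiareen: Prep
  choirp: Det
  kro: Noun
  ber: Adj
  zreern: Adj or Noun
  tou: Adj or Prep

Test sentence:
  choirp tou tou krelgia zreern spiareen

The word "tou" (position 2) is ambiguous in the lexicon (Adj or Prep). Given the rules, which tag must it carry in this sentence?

Candidates per position — 1:choirp {Det}; 2:tou {Adj,Prep}; 3:tou {Adj,Prep}; 4:krelgia {Det}; 5:zreern {Adj,Noun}; 6:spiareen {Prep}.
Position 2: Adj is ruled out by rule 1; that leaves Prep.
Position 3: Adj is ruled out by rule 1; that leaves Prep.
Position 5: Adj is ruled out by rule 1; that leaves Noun.
So the tagging must be: Det Prep Prep Det Noun Prep.
Check: rule 1 ok; rule 2 ok; rule 3 ok; rule 4 ok.

Prep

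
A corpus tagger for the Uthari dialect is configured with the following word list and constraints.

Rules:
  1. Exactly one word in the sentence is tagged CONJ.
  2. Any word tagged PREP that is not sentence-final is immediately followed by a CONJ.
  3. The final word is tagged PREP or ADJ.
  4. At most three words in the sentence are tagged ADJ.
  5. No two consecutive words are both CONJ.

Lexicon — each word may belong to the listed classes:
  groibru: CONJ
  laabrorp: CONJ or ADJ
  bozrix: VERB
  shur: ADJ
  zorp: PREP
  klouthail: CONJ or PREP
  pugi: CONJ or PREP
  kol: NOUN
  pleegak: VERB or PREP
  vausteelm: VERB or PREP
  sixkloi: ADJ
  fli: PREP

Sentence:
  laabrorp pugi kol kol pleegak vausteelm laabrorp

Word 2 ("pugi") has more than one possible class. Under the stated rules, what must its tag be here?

Candidates per position — 1:laabrorp {CONJ,ADJ}; 2:pugi {CONJ,PREP}; 3:kol {NOUN}; 4:kol {NOUN}; 5:pleegak {VERB,PREP}; 6:vausteelm {VERB,PREP}; 7:laabrorp {CONJ,ADJ}.
At position 2, choosing PREP makes rule 2 impossible to satisfy; hence CONJ.
At position 5, choosing PREP makes rule 2 impossible to satisfy; hence VERB.
At position 7, choosing CONJ makes rule 1 impossible to satisfy; hence ADJ.
At position 1, choosing CONJ makes rule 1 impossible to satisfy; hence ADJ.
At position 6, choosing PREP makes rule 2 impossible to satisfy; hence VERB.
The unique satisfying tagging is: ADJ CONJ NOUN NOUN VERB VERB ADJ.
Verifying each rule — rule 1 ok; rule 2 ok; rule 3 ok; rule 4 ok; rule 5 ok.

CONJ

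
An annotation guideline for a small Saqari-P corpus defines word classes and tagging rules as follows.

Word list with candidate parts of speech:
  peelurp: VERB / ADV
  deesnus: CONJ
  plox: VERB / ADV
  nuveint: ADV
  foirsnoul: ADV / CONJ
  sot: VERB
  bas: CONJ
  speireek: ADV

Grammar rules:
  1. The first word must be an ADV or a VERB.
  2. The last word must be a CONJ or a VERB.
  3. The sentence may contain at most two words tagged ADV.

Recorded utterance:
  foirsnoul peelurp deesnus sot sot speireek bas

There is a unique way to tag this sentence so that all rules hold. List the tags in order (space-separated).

ADV VERB CONJ VERB VERB ADV CONJ

Candidates per position — 1:foirsnoul {ADV,CONJ}; 2:peelurp {VERB,ADV}; 3:deesnus {CONJ}; 4:sot {VERB}; 5:sot {VERB}; 6:speireek {ADV}; 7:bas {CONJ}.
Position 1: tagging it CONJ would leave rule 1 unsatisfiable, so it must be ADV.
Position 2: tagging it ADV would leave rule 3 unsatisfiable, so it must be VERB.
That leaves exactly one tagging: ADV VERB CONJ VERB VERB ADV CONJ.
Verifying each rule — rule 1 holds; rule 2 holds; rule 3 holds.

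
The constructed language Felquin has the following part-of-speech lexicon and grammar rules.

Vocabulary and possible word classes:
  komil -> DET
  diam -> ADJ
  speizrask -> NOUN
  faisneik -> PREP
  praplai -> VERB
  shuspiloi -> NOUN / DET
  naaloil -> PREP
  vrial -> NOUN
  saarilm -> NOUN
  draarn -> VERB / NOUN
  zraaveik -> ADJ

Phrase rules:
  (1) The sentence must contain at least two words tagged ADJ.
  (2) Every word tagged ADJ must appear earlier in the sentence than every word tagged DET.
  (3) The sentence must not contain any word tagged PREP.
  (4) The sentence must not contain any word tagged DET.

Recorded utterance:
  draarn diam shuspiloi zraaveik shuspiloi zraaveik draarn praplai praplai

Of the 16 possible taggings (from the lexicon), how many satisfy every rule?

Candidates per position — 1:draarn {VERB,NOUN}; 2:diam {ADJ}; 3:shuspiloi {NOUN,DET}; 4:zraaveik {ADJ}; 5:shuspiloi {NOUN,DET}; 6:zraaveik {ADJ}; 7:draarn {VERB,NOUN}; 8:praplai {VERB}; 9:praplai {VERB}.
There are 16 candidate sequences in total.
The sequences that satisfy every rule: VERB ADJ NOUN ADJ NOUN ADJ VERB VERB VERB; VERB ADJ NOUN ADJ NOUN ADJ NOUN VERB VERB; NOUN ADJ NOUN ADJ NOUN ADJ VERB VERB VERB; NOUN ADJ NOUN ADJ NOUN ADJ NOUN VERB VERB.
Count = 4.

4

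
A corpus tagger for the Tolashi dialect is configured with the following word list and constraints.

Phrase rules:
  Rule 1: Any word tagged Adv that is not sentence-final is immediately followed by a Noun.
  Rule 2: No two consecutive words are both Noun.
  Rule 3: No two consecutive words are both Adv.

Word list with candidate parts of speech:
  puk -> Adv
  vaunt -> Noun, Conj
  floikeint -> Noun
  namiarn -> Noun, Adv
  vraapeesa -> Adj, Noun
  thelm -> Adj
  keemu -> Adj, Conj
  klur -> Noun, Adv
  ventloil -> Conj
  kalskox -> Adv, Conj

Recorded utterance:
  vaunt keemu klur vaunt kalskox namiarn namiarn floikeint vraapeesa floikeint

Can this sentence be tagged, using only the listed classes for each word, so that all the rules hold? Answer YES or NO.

YES

Candidates per position — 1:vaunt {Noun,Conj}; 2:keemu {Adj,Conj}; 3:klur {Noun,Adv}; 4:vaunt {Noun,Conj}; 5:kalskox {Adv,Conj}; 6:namiarn {Noun,Adv}; 7:namiarn {Noun,Adv}; 8:floikeint {Noun}; 9:vraapeesa {Adj,Noun}; 10:floikeint {Noun}.
One satisfying assignment: Conj Adj Noun Conj Conj Noun Adv Noun Adj Noun.
Verifying each rule — rule 1 holds; rule 2 holds; rule 3 holds.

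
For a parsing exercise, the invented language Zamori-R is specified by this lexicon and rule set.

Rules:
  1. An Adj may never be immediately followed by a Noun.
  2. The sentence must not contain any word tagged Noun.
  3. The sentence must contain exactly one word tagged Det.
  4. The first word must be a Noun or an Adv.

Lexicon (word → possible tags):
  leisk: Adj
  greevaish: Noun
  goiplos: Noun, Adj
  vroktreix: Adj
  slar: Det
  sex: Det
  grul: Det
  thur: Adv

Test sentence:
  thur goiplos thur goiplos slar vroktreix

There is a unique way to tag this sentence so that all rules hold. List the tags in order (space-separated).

Adv Adj Adv Adj Det Adj

Candidates per position — 1:thur {Adv}; 2:goiplos {Noun,Adj}; 3:thur {Adv}; 4:goiplos {Noun,Adj}; 5:slar {Det}; 6:vroktreix {Adj}.
Position 2: Noun is ruled out by rule 2; that leaves Adj.
Position 4: Noun is ruled out by rule 2; that leaves Adj.
The unique satisfying tagging is: Adv Adj Adv Adj Det Adj.
Check: rule 1 satisfied; rule 2 satisfied; rule 3 satisfied; rule 4 satisfied.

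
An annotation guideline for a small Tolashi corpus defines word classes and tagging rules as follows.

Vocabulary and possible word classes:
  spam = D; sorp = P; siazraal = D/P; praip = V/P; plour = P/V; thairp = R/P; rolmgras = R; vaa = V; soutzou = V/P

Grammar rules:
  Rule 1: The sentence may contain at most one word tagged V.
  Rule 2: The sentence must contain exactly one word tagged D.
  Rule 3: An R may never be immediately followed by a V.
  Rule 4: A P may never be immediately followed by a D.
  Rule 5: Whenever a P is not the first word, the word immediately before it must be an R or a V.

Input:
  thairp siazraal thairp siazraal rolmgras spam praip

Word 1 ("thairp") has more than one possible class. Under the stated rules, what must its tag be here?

Candidates per position — 1:thairp {R,P}; 2:siazraal {D,P}; 3:thairp {R,P}; 4:siazraal {D,P}; 5:rolmgras {R}; 6:spam {D}; 7:praip {V,P}.
Position 2: D is ruled out by rule 2; that leaves P.
Position 3: P is ruled out by rule 5; that leaves R.
Position 4: D is ruled out by rule 2; that leaves P.
Position 7: P is ruled out by rule 5; that leaves V.
Position 1: P is ruled out by rule 5; that leaves R.
So the tagging must be: R P R P R D V.
Checking: rule 1 holds; rule 2 holds; rule 3 holds; rule 4 holds; rule 5 holds.

R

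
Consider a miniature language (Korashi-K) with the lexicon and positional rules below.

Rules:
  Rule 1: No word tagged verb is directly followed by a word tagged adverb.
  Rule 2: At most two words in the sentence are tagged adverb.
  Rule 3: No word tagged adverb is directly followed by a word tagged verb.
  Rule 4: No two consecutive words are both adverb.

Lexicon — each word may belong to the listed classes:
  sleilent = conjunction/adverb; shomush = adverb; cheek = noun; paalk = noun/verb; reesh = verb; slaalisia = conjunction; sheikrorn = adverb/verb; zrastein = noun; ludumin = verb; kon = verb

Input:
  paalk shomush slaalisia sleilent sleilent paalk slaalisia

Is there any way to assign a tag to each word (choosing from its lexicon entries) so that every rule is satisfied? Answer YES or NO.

YES

Candidates per position — 1:paalk {noun,verb}; 2:shomush {adverb}; 3:slaalisia {conjunction}; 4:sleilent {conjunction,adverb}; 5:sleilent {conjunction,adverb}; 6:paalk {noun,verb}; 7:slaalisia {conjunction}.
One satisfying assignment: noun adverb conjunction conjunction conjunction noun conjunction.
Checking: rule 1 satisfied; rule 2 satisfied; rule 3 satisfied; rule 4 satisfied.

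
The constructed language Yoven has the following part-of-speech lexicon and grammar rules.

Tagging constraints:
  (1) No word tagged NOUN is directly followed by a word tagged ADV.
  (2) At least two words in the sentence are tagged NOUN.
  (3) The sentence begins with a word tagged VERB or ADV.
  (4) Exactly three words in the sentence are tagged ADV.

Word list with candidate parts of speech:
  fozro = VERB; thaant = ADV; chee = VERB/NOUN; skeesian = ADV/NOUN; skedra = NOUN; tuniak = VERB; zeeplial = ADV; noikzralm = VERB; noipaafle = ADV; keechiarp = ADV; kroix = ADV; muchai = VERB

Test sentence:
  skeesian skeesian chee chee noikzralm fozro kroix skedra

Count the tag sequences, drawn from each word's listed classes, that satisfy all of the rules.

3

Candidates per position — 1:skeesian {ADV,NOUN}; 2:skeesian {ADV,NOUN}; 3:chee {VERB,NOUN}; 4:chee {VERB,NOUN}; 5:noikzralm {VERB}; 6:fozro {VERB}; 7:kroix {ADV}; 8:skedra {NOUN}.
There are 16 candidate sequences in total.
The sequences that satisfy every rule: ADV ADV VERB NOUN VERB VERB ADV NOUN; ADV ADV NOUN VERB VERB VERB ADV NOUN; ADV ADV NOUN NOUN VERB VERB ADV NOUN.
Count = 3.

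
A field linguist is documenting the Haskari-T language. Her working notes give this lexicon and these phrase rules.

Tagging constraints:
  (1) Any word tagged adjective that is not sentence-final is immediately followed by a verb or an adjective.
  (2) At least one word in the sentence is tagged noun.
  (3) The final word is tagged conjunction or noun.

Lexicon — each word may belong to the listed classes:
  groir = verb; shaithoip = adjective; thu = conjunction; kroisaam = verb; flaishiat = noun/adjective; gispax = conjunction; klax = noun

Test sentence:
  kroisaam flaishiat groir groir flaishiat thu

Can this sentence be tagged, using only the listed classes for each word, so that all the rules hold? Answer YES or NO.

YES

Candidates per position — 1:kroisaam {verb}; 2:flaishiat {noun,adjective}; 3:groir {verb}; 4:groir {verb}; 5:flaishiat {noun,adjective}; 6:thu {conjunction}.
One satisfying assignment: verb adjective verb verb noun conjunction.
Rule-by-rule: rule 1 ✓; rule 2 ✓; rule 3 ✓.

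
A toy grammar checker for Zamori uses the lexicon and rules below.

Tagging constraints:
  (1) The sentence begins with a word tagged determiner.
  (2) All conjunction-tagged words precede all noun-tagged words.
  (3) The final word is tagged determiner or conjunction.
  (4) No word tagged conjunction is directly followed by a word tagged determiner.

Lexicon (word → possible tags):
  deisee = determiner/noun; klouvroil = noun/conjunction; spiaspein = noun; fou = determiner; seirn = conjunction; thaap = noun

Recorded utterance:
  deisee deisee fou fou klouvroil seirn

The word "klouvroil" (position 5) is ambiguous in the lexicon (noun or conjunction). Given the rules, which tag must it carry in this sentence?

conjunction

Candidates per position — 1:deisee {determiner,noun}; 2:deisee {determiner,noun}; 3:fou {determiner}; 4:fou {determiner}; 5:klouvroil {noun,conjunction}; 6:seirn {conjunction}.
Word 1 cannot be noun — rule 1 would then fail for every completion. It is determiner.
Word 2 cannot be noun — rule 2 would then fail for every completion. It is determiner.
Word 5 cannot be noun — rule 2 would then fail for every completion. It is conjunction.
That leaves exactly one tagging: determiner determiner determiner determiner conjunction conjunction.
Rule-by-rule: rule 1 ✓; rule 2 ✓; rule 3 ✓; rule 4 ✓.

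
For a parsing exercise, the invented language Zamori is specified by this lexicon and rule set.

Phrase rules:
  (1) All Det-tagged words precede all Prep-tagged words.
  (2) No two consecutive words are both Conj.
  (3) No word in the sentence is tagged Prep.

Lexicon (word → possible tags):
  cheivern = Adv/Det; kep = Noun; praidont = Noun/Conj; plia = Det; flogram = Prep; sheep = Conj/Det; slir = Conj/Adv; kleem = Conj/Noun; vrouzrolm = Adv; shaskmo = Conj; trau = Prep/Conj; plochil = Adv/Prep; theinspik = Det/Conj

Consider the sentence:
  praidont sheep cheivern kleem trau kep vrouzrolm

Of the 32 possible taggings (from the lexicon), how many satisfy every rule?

Candidates per position — 1:praidont {Noun,Conj}; 2:sheep {Conj,Det}; 3:cheivern {Adv,Det}; 4:kleem {Conj,Noun}; 5:trau {Prep,Conj}; 6:kep {Noun}; 7:vrouzrolm {Adv}.
There are 32 candidate sequences in total.
Checking each against the rules leaves 6 sequences.
Count = 6.

6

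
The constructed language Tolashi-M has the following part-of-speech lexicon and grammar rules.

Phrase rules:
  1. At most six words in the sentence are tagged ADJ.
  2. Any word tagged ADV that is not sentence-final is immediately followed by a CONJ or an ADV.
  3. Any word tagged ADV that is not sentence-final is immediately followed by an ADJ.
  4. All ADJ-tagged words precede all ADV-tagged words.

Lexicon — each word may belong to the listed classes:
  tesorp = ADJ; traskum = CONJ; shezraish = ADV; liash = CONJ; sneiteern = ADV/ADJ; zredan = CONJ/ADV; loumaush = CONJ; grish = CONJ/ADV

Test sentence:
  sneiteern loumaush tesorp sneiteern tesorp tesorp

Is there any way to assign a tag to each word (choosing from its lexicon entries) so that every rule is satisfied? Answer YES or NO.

Candidates per position — 1:sneiteern {ADV,ADJ}; 2:loumaush {CONJ}; 3:tesorp {ADJ}; 4:sneiteern {ADV,ADJ}; 5:tesorp {ADJ}; 6:tesorp {ADJ}.
One satisfying assignment: ADJ CONJ ADJ ADJ ADJ ADJ.
Check: rule 1 ok; rule 2 ok; rule 3 ok; rule 4 ok.

YES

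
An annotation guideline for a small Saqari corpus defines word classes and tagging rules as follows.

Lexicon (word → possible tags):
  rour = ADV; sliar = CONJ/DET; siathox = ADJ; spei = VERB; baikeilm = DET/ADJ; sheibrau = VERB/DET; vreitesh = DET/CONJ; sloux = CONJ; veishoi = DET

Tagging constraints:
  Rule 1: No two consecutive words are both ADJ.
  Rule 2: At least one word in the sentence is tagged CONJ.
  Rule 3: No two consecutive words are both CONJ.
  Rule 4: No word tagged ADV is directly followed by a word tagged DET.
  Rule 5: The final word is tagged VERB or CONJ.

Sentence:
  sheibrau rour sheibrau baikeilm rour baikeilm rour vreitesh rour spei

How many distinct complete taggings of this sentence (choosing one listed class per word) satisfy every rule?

Candidates per position — 1:sheibrau {VERB,DET}; 2:rour {ADV}; 3:sheibrau {VERB,DET}; 4:baikeilm {DET,ADJ}; 5:rour {ADV}; 6:baikeilm {DET,ADJ}; 7:rour {ADV}; 8:vreitesh {DET,CONJ}; 9:rour {ADV}; 10:spei {VERB}.
There are 32 candidate sequences in total.
The sequences that satisfy every rule: VERB ADV VERB DET ADV ADJ ADV CONJ ADV VERB; VERB ADV VERB ADJ ADV ADJ ADV CONJ ADV VERB; DET ADV VERB DET ADV ADJ ADV CONJ ADV VERB; DET ADV VERB ADJ ADV ADJ ADV CONJ ADV VERB.
Count = 4.

4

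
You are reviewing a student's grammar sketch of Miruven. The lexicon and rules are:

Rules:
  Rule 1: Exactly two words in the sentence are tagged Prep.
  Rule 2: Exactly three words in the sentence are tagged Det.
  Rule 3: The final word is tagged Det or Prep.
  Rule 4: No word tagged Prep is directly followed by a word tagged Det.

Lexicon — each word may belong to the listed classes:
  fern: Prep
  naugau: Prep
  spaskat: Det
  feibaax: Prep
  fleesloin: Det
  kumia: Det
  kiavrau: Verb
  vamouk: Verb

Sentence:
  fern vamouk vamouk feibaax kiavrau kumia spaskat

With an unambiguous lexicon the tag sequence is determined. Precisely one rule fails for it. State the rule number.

2

Fixed tagging: Prep Verb Verb Prep Verb Det Det.
Checking each rule: R1 ok, R2 fails, R3 ok, R4 ok.
Only rule 2 fails.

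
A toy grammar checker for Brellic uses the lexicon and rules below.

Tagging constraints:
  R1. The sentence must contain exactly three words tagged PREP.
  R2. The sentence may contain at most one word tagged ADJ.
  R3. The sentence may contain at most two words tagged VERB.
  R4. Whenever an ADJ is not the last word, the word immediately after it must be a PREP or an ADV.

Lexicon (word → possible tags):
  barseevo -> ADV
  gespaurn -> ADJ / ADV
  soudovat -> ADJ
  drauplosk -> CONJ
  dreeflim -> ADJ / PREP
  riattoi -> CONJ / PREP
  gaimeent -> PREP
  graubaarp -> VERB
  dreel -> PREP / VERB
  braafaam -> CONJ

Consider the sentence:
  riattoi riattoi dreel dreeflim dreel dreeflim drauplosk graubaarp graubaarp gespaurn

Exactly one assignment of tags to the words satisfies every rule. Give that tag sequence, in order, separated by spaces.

CONJ CONJ PREP ADJ PREP PREP CONJ VERB VERB ADV

Candidates per position — 1:riattoi {CONJ,PREP}; 2:riattoi {CONJ,PREP}; 3:dreel {PREP,VERB}; 4:dreeflim {ADJ,PREP}; 5:dreel {PREP,VERB}; 6:dreeflim {ADJ,PREP}; 7:drauplosk {CONJ}; 8:graubaarp {VERB}; 9:graubaarp {VERB}; 10:gespaurn {ADJ,ADV}.
Position 3: VERB is ruled out by rule 3; that leaves PREP.
Position 5: VERB is ruled out by rule 3; that leaves PREP.
Position 6: ADJ is ruled out by rule 4; that leaves PREP.
Position 1: PREP is ruled out by rule 1; that leaves CONJ.
Position 2: PREP is ruled out by rule 1; that leaves CONJ.
Position 4: PREP is ruled out by rule 1; that leaves ADJ.
Position 10: ADJ is ruled out by rule 2; that leaves ADV.
The unique satisfying tagging is: CONJ CONJ PREP ADJ PREP PREP CONJ VERB VERB ADV.
Check: rule 1 holds; rule 2 holds; rule 3 holds; rule 4 holds.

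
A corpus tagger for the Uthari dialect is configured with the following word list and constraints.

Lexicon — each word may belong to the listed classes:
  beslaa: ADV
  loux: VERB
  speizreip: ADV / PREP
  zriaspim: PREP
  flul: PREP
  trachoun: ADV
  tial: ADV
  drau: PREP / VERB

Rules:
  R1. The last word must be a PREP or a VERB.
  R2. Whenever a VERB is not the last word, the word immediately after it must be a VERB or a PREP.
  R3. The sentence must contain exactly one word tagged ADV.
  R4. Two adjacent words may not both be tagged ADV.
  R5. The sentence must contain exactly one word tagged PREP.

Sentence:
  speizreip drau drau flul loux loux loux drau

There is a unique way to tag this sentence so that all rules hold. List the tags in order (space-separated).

ADV VERB VERB PREP VERB VERB VERB VERB

Candidates per position — 1:speizreip {ADV,PREP}; 2:drau {PREP,VERB}; 3:drau {PREP,VERB}; 4:flul {PREP}; 5:loux {VERB}; 6:loux {VERB}; 7:loux {VERB}; 8:drau {PREP,VERB}.
Position 1: PREP is ruled out by rule 3; that leaves ADV.
Position 2: PREP is ruled out by rule 5; that leaves VERB.
Position 3: PREP is ruled out by rule 5; that leaves VERB.
Position 8: PREP is ruled out by rule 5; that leaves VERB.
The unique satisfying tagging is: ADV VERB VERB PREP VERB VERB VERB VERB.
Verifying each rule — rule 1 ok; rule 2 ok; rule 3 ok; rule 4 ok; rule 5 ok.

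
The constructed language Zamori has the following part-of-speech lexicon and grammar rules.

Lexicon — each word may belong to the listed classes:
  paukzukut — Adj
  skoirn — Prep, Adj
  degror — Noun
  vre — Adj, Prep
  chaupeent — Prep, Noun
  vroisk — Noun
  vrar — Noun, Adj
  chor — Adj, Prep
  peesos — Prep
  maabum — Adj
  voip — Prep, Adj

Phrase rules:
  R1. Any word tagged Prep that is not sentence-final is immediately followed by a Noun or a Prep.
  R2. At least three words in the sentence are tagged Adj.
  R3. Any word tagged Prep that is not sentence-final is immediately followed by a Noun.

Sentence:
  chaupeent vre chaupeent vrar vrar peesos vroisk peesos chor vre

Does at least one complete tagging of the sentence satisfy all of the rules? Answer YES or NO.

NO

Candidates per position — 1:chaupeent {Prep,Noun}; 2:vre {Adj,Prep}; 3:chaupeent {Prep,Noun}; 4:vrar {Noun,Adj}; 5:vrar {Noun,Adj}; 6:peesos {Prep}; 7:vroisk {Noun}; 8:peesos {Prep}; 9:chor {Adj,Prep}; 10:vre {Adj,Prep}.
Rule 3 cannot be satisfied by any choice of tags from the lexicon.
So there is no consistent tagging.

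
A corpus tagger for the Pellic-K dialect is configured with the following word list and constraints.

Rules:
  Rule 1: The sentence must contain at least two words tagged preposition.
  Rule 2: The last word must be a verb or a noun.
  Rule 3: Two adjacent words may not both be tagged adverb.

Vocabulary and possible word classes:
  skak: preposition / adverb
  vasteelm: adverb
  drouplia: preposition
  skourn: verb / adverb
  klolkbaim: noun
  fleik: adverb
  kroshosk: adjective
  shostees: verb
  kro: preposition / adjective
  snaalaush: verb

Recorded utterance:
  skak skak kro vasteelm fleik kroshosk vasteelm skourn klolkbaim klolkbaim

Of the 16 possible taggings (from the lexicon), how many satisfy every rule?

Candidates per position — 1:skak {preposition,adverb}; 2:skak {preposition,adverb}; 3:kro {preposition,adjective}; 4:vasteelm {adverb}; 5:fleik {adverb}; 6:kroshosk {adjective}; 7:vasteelm {adverb}; 8:skourn {verb,adverb}; 9:klolkbaim {noun}; 10:klolkbaim {noun}.
There are 16 candidate sequences in total.
Rule 3 cannot be satisfied by any choice of tags from the lexicon.
So there is no consistent tagging.
Count = 0.

0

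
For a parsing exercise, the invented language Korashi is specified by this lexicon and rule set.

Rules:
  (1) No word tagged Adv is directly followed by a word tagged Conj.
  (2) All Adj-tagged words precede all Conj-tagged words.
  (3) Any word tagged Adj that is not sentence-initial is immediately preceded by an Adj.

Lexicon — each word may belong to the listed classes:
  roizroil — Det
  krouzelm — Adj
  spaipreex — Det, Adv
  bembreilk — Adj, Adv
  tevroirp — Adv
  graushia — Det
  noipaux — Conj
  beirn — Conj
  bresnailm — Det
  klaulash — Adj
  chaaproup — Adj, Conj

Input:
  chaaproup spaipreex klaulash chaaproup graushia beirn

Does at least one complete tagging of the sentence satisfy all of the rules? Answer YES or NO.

NO

Candidates per position — 1:chaaproup {Adj,Conj}; 2:spaipreex {Det,Adv}; 3:klaulash {Adj}; 4:chaaproup {Adj,Conj}; 5:graushia {Det}; 6:beirn {Conj}.
Rule 3 cannot be satisfied by any choice of tags from the lexicon.
So there is no consistent tagging.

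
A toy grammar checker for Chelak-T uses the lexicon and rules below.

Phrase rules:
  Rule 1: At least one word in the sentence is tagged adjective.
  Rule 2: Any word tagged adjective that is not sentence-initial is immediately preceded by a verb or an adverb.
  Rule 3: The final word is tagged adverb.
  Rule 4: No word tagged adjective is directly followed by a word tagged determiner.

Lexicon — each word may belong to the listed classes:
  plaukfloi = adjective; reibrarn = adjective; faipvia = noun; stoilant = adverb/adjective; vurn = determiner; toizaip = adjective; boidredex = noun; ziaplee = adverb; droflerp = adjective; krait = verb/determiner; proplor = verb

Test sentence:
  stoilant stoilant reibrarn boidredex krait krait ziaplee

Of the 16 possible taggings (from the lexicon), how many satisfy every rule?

8

Candidates per position — 1:stoilant {adverb,adjective}; 2:stoilant {adverb,adjective}; 3:reibrarn {adjective}; 4:boidredex {noun}; 5:krait {verb,determiner}; 6:krait {verb,determiner}; 7:ziaplee {adverb}.
There are 16 candidate sequences in total.
Checking each against the rules leaves 8 sequences.
Count = 8.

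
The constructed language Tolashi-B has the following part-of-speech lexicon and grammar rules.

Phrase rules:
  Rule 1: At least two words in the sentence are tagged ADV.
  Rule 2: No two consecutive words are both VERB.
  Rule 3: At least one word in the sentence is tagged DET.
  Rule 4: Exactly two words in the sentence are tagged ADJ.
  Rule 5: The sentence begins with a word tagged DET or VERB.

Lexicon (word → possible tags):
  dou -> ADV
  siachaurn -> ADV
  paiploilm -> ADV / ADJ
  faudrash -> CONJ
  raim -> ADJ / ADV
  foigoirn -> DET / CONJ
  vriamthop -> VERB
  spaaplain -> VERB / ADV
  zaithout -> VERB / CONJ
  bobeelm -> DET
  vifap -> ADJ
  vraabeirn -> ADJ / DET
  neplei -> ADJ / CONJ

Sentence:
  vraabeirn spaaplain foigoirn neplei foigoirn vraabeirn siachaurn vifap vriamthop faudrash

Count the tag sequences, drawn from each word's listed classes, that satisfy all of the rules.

8

Candidates per position — 1:vraabeirn {ADJ,DET}; 2:spaaplain {VERB,ADV}; 3:foigoirn {DET,CONJ}; 4:neplei {ADJ,CONJ}; 5:foigoirn {DET,CONJ}; 6:vraabeirn {ADJ,DET}; 7:siachaurn {ADV}; 8:vifap {ADJ}; 9:vriamthop {VERB}; 10:faudrash {CONJ}.
There are 64 candidate sequences in total.
Checking each against the rules leaves 8 sequences.
Count = 8.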